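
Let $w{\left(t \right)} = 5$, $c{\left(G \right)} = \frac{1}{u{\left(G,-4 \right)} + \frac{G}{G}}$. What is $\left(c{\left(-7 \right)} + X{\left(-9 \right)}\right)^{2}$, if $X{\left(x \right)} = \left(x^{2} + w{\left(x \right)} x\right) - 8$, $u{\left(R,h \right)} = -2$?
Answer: $729$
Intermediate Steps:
$c{\left(G \right)} = -1$ ($c{\left(G \right)} = \frac{1}{-2 + \frac{G}{G}} = \frac{1}{-2 + 1} = \frac{1}{-1} = -1$)
$X{\left(x \right)} = -8 + x^{2} + 5 x$ ($X{\left(x \right)} = \left(x^{2} + 5 x\right) - 8 = -8 + x^{2} + 5 x$)
$\left(c{\left(-7 \right)} + X{\left(-9 \right)}\right)^{2} = \left(-1 + \left(-8 + \left(-9\right)^{2} + 5 \left(-9\right)\right)\right)^{2} = \left(-1 - -28\right)^{2} = \left(-1 + 28\right)^{2} = 27^{2} = 729$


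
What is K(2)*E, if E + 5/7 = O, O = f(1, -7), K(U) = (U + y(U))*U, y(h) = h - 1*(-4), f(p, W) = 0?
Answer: -80/7 ≈ -11.429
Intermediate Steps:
y(h) = 4 + h (y(h) = h + 4 = 4 + h)
K(U) = U*(4 + 2*U) (K(U) = (U + (4 + U))*U = (4 + 2*U)*U = U*(4 + 2*U))
O = 0
E = -5/7 (E = -5/7 + 0 = -5/7 ≈ -0.71429)
K(2)*E = (2*2*(2 + 2))*(-5/7) = (2*2*4)*(-5/7) = 16*(-5/7) = -80/7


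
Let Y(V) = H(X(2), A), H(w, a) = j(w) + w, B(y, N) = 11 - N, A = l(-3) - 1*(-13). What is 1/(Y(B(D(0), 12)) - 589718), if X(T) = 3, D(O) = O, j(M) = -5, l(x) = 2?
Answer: -1/589720 ≈ -1.6957e-6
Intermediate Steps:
A = 15 (A = 2 - 1*(-13) = 2 + 13 = 15)
H(w, a) = -5 + w
Y(V) = -2 (Y(V) = -5 + 3 = -2)
1/(Y(B(D(0), 12)) - 589718) = 1/(-2 - 589718) = 1/(-589720) = -1/589720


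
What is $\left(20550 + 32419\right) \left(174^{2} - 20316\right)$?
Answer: $527571240$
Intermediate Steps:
$\left(20550 + 32419\right) \left(174^{2} - 20316\right) = 52969 \left(30276 - 20316\right) = 52969 \cdot 9960 = 527571240$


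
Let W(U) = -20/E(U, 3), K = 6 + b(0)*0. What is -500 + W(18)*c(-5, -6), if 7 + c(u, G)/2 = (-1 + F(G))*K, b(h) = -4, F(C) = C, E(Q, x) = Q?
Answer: -3520/9 ≈ -391.11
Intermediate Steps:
K = 6 (K = 6 - 4*0 = 6 + 0 = 6)
c(u, G) = -26 + 12*G (c(u, G) = -14 + 2*((-1 + G)*6) = -14 + 2*(-6 + 6*G) = -14 + (-12 + 12*G) = -26 + 12*G)
W(U) = -20/U
-500 + W(18)*c(-5, -6) = -500 + (-20/18)*(-26 + 12*(-6)) = -500 + (-20*1/18)*(-26 - 72) = -500 - 10/9*(-98) = -500 + 980/9 = -3520/9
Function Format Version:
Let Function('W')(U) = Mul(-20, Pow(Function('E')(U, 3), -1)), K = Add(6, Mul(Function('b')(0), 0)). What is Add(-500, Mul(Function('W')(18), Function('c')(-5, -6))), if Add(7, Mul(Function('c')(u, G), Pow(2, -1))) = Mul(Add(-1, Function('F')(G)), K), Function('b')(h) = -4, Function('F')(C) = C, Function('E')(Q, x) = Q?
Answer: Rational(-3520, 9) ≈ -391.11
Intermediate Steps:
K = 6 (K = Add(6, Mul(-4, 0)) = Add(6, 0) = 6)
Function('c')(u, G) = Add(-26, Mul(12, G)) (Function('c')(u, G) = Add(-14, Mul(2, Mul(Add(-1, G), 6))) = Add(-14, Mul(2, Add(-6, Mul(6, G)))) = Add(-14, Add(-12, Mul(12, G))) = Add(-26, Mul(12, G)))
Function('W')(U) = Mul(-20, Pow(U, -1))
Add(-500, Mul(Function('W')(18), Function('c')(-5, -6))) = Add(-500, Mul(Mul(-20, Pow(18, -1)), Add(-26, Mul(12, -6)))) = Add(-500, Mul(Mul(-20, Rational(1, 18)), Add(-26, -72))) = Add(-500, Mul(Rational(-10, 9), -98)) = Add(-500, Rational(980, 9)) = Rational(-3520, 9)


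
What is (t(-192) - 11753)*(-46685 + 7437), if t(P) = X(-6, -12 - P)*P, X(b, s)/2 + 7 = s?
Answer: 3068604880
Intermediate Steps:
X(b, s) = -14 + 2*s
t(P) = P*(-38 - 2*P) (t(P) = (-14 + 2*(-12 - P))*P = (-14 + (-24 - 2*P))*P = (-38 - 2*P)*P = P*(-38 - 2*P))
(t(-192) - 11753)*(-46685 + 7437) = (-2*(-192)*(19 - 192) - 11753)*(-46685 + 7437) = (-2*(-192)*(-173) - 11753)*(-39248) = (-66432 - 11753)*(-39248) = -78185*(-39248) = 3068604880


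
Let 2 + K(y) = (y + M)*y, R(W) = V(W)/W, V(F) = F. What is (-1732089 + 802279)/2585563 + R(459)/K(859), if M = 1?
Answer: -686883394217/1910053639494 ≈ -0.35961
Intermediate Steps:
R(W) = 1 (R(W) = W/W = 1)
K(y) = -2 + y*(1 + y) (K(y) = -2 + (y + 1)*y = -2 + (1 + y)*y = -2 + y*(1 + y))
(-1732089 + 802279)/2585563 + R(459)/K(859) = (-1732089 + 802279)/2585563 + 1/(-2 + 859 + 859**2) = -929810*1/2585563 + 1/(-2 + 859 + 737881) = -929810/2585563 + 1/738738 = -686883394217/1910053639494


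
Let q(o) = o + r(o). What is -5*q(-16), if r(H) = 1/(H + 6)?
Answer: 161/2 ≈ 80.500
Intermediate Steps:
r(H) = 1/(6 + H)
q(o) = o + 1/(6 + o)
-5*q(-16) = -5*(1 - 16*(6 - 16))/(6 - 16) = -5*(1 - 16*(-10))/(-10) = -(-1)*(1 + 160)/2 = -(-1)*161/2 = -5*(-161/10) = 161/2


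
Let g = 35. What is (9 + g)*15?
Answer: 660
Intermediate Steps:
(9 + g)*15 = (9 + 35)*15 = 44*15 = 660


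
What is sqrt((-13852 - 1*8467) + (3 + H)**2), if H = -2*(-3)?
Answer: I*sqrt(22238) ≈ 149.12*I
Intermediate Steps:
H = 6
sqrt((-13852 - 1*8467) + (3 + H)**2) = sqrt((-13852 - 1*8467) + (3 + 6)**2) = sqrt((-13852 - 8467) + 9**2) = sqrt(-22319 + 81) = sqrt(-22238) = I*sqrt(22238)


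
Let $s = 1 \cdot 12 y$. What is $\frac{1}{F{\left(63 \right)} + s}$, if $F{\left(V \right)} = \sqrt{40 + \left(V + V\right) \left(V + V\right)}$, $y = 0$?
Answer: $\frac{\sqrt{3979}}{7958} \approx 0.0079265$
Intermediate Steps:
$s = 0$ ($s = 1 \cdot 12 \cdot 0 = 12 \cdot 0 = 0$)
$F{\left(V \right)} = \sqrt{40 + 4 V^{2}}$ ($F{\left(V \right)} = \sqrt{40 + 2 V 2 V} = \sqrt{40 + 4 V^{2}}$)
$\frac{1}{F{\left(63 \right)} + s} = \frac{1}{2 \sqrt{10 + 63^{2}} + 0} = \frac{1}{2 \sqrt{10 + 3969} + 0} = \frac{1}{2 \sqrt{3979} + 0} = \frac{1}{2 \sqrt{3979}} = \frac{\sqrt{3979}}{7958}$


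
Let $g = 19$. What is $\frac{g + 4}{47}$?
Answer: $\frac{23}{47} \approx 0.48936$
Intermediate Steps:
$\frac{g + 4}{47} = \frac{19 + 4}{47} = 23 \cdot \frac{1}{47} = \frac{23}{47}$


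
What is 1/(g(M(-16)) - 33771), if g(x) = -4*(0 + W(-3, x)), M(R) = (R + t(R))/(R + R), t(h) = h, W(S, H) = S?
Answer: -1/33759 ≈ -2.9622e-5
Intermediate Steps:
M(R) = 1 (M(R) = (R + R)/(R + R) = (2*R)/((2*R)) = (2*R)*(1/(2*R)) = 1)
g(x) = 12 (g(x) = -4*(0 - 3) = -4*(-3) = 12)
1/(g(M(-16)) - 33771) = 1/(12 - 33771) = 1/(-33759) = -1/33759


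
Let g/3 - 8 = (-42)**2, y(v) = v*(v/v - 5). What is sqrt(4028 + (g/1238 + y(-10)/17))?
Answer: sqrt(446770696570)/10523 ≈ 63.519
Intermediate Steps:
y(v) = -4*v (y(v) = v*(1 - 5) = v*(-4) = -4*v)
g = 5316 (g = 24 + 3*(-42)**2 = 24 + 3*1764 = 24 + 5292 = 5316)
sqrt(4028 + (g/1238 + y(-10)/17)) = sqrt(4028 + (5316/1238 - 4*(-10)/17)) = sqrt(4028 + (5316*(1/1238) + 40*(1/17))) = sqrt(4028 + (2658/619 + 40/17)) = sqrt(4028 + 69946/10523) = sqrt(42456590/10523) = sqrt(446770696570)/10523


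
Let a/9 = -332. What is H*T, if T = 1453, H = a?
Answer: -4341564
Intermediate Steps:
a = -2988 (a = 9*(-332) = -2988)
H = -2988
H*T = -2988*1453 = -4341564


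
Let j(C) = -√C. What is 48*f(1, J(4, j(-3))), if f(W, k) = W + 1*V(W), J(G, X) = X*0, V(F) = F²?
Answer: 96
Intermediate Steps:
J(G, X) = 0
f(W, k) = W + W² (f(W, k) = W + 1*W² = W + W²)
48*f(1, J(4, j(-3))) = 48*(1*(1 + 1)) = 48*(1*2) = 48*2 = 96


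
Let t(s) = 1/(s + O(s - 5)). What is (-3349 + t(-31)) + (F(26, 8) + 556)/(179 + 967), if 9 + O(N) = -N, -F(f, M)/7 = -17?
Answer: -2558377/764 ≈ -3348.7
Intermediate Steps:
F(f, M) = 119 (F(f, M) = -7*(-17) = 119)
O(N) = -9 - N
t(s) = -¼ (t(s) = 1/(s + (-9 - (s - 5))) = 1/(s + (-9 - (-5 + s))) = 1/(s + (-9 + (5 - s))) = 1/(s + (-4 - s)) = 1/(-4) = -¼)
(-3349 + t(-31)) + (F(26, 8) + 556)/(179 + 967) = (-3349 - ¼) + (119 + 556)/(179 + 967) = -13397/4 + 675/1146 = -13397/4 + 675*(1/1146) = -13397/4 + 225/382 = -2558377/764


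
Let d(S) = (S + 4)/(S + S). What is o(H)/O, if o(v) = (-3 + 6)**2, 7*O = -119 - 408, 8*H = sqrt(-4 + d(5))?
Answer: -63/527 ≈ -0.11954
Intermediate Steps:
d(S) = (4 + S)/(2*S) (d(S) = (4 + S)/((2*S)) = (4 + S)*(1/(2*S)) = (4 + S)/(2*S))
H = I*sqrt(310)/80 (H = sqrt(-4 + (1/2)*(4 + 5)/5)/8 = sqrt(-4 + (1/2)*(1/5)*9)/8 = sqrt(-4 + 9/10)/8 = sqrt(-31/10)/8 = (I*sqrt(310)/10)/8 = I*sqrt(310)/80 ≈ 0.22009*I)
O = -527/7 (O = (-119 - 408)/7 = (1/7)*(-527) = -527/7 ≈ -75.286)
o(v) = 9 (o(v) = 3**2 = 9)
o(H)/O = 9/(-527/7) = 9*(-7/527) = -63/527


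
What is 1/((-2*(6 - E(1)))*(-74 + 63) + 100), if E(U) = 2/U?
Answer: 1/188 ≈ 0.0053191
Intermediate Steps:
1/((-2*(6 - E(1)))*(-74 + 63) + 100) = 1/((-2*(6 - 2/1))*(-74 + 63) + 100) = 1/(-2*(6 - 2)*(-11) + 100) = 1/(-2*4*(-11) + 100) = 1/(-8*(-11) + 100) = 1/(88 + 100) = 1/188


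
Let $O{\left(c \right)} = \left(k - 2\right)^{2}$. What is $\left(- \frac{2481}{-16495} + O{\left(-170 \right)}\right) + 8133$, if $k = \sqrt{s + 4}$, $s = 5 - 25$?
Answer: $\frac{133958376}{16495} - 16 i \approx 8121.1 - 16.0 i$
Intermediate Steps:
$s = -20$ ($s = 5 - 25 = -20$)
$k = 4 i$ ($k = \sqrt{-20 + 4} = \sqrt{-16} = 4 i \approx 4.0 i$)
$O{\left(c \right)} = \left(-2 + 4 i\right)^{2}$ ($O{\left(c \right)} = \left(4 i - 2\right)^{2} = \left(-2 + 4 i\right)^{2}$)
$\left(- \frac{2481}{-16495} + O{\left(-170 \right)}\right) + 8133 = \left(- \frac{2481}{-16495} - \left(12 + 16 i\right)\right) + 8133 = \left(\left(-2481\right) \left(- \frac{1}{16495}\right) - \left(12 + 16 i\right)\right) + 8133 = \left(\frac{2481}{16495} - \left(12 + 16 i\right)\right) + 8133 = \left(- \frac{195459}{16495} - 16 i\right) + 8133 = \frac{133958376}{16495} - 16 i$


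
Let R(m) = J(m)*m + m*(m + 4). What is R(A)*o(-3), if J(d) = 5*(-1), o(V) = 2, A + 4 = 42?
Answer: 2812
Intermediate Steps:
A = 38 (A = -4 + 42 = 38)
J(d) = -5
R(m) = -5*m + m*(4 + m) (R(m) = -5*m + m*(m + 4) = -5*m + m*(4 + m))
R(A)*o(-3) = (38*(-1 + 38))*2 = (38*37)*2 = 1406*2 = 2812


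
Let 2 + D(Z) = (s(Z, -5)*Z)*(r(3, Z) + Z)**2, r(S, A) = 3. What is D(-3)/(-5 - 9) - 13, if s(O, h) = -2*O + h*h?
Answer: -90/7 ≈ -12.857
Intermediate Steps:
s(O, h) = h**2 - 2*O (s(O, h) = -2*O + h**2 = h**2 - 2*O)
D(Z) = -2 + Z*(3 + Z)**2*(25 - 2*Z) (D(Z) = -2 + (((-5)**2 - 2*Z)*Z)*(3 + Z)**2 = -2 + ((25 - 2*Z)*Z)*(3 + Z)**2 = -2 + (Z*(25 - 2*Z))*(3 + Z)**2 = -2 + Z*(3 + Z)**2*(25 - 2*Z))
D(-3)/(-5 - 9) - 13 = (-2 - 1*(-3)*(3 - 3)**2*(-25 + 2*(-3)))/(-5 - 9) - 13 = (-2 - 1*(-3)*0**2*(-25 - 6))/(-14) - 13 = -(-2 - 1*(-3)*0*(-31))/14 - 13 = -(-2 + 0)/14 - 13 = -1/14*(-2) - 13 = 1/7 - 13 = -90/7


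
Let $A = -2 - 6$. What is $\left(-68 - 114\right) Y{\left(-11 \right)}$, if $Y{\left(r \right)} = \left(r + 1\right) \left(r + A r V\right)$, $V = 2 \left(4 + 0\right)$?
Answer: $1261260$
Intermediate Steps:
$V = 8$ ($V = 2 \cdot 4 = 8$)
$A = -8$ ($A = -2 - 6 = -8$)
$Y{\left(r \right)} = - 63 r \left(1 + r\right)$ ($Y{\left(r \right)} = \left(r + 1\right) \left(r + - 8 r 8\right) = \left(1 + r\right) \left(r - 64 r\right) = \left(1 + r\right) \left(- 63 r\right) = - 63 r \left(1 + r\right)$)
$\left(-68 - 114\right) Y{\left(-11 \right)} = \left(-68 - 114\right) \left(\left(-63\right) \left(-11\right) \left(1 - 11\right)\right) = - 182 \left(\left(-63\right) \left(-11\right) \left(-10\right)\right) = \left(-182\right) \left(-6930\right) = 1261260$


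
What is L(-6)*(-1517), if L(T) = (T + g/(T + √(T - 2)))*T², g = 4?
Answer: 3932064/11 + 109224*I*√2/11 ≈ 3.5746e+5 + 14042.0*I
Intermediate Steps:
L(T) = T²*(T + 4/(T + √(-2 + T))) (L(T) = (T + 4/(T + √(T - 2)))*T² = (T + 4/(T + √(-2 + T)))*T² = T²*(T + 4/(T + √(-2 + T))))
L(-6)*(-1517) = ((-6)²*(4 + (-6)² - 6*√(-2 - 6))/(-6 + √(-2 - 6)))*(-1517) = (36*(4 + 36 - 12*I*√2)/(-6 + √(-8)))*(-1517) = (36*(4 + 36 - 12*I*√2)/(-6 + 2*I*√2))*(-1517) = (36*(40 - 12*I*√2)/(-6 + 2*I*√2))*(-1517) = -54612*(40 - 12*I*√2)/(-6 + 2*I*√2)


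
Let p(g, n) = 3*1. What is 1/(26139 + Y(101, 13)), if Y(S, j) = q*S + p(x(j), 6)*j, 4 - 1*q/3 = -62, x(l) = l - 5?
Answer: 1/46176 ≈ 2.1656e-5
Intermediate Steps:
x(l) = -5 + l
p(g, n) = 3
q = 198 (q = 12 - 3*(-62) = 12 + 186 = 198)
Y(S, j) = 3*j + 198*S (Y(S, j) = 198*S + 3*j = 3*j + 198*S)
1/(26139 + Y(101, 13)) = 1/(26139 + (3*13 + 198*101)) = 1/(26139 + (39 + 19998)) = 1/(26139 + 20037) = 1/46176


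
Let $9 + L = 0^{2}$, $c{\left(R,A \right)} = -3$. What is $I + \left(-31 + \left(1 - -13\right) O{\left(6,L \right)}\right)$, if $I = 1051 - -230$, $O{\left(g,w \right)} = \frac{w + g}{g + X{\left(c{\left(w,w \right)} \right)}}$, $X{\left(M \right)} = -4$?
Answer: $1229$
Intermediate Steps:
$L = -9$ ($L = -9 + 0^{2} = -9 + 0 = -9$)
$O{\left(g,w \right)} = \frac{g + w}{-4 + g}$ ($O{\left(g,w \right)} = \frac{w + g}{g - 4} = \frac{g + w}{-4 + g}$)
$I = 1281$ ($I = 1051 + 230 = 1281$)
$I + \left(-31 + \left(1 - -13\right) O{\left(6,L \right)}\right) = 1281 - \left(31 - \left(1 - -13\right) \frac{6 - 9}{-4 + 6}\right) = 1281 - \left(31 - \left(1 + 13\right) \frac{1}{2} \left(-3\right)\right) = 1281 - \left(31 - 14 \cdot \frac{1}{2} \left(-3\right)\right) = 1281 + \left(-31 + 14 \left(- \frac{3}{2}\right)\right) = 1281 - 52 = 1229$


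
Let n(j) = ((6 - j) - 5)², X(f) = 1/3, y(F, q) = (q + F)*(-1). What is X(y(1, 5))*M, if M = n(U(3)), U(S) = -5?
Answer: 12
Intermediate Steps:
y(F, q) = -F - q (y(F, q) = (F + q)*(-1) = -F - q)
X(f) = ⅓
n(j) = (1 - j)²
M = 36 (M = (-1 - 5)² = (-6)² = 36)
X(y(1, 5))*M = (⅓)*36 = 12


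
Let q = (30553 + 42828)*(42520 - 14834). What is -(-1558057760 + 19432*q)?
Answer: -39477005486352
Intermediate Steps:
q = 2031626366 (q = 73381*27686 = 2031626366)
-(-1558057760 + 19432*q) = -19432/(1/(-80180 + 2031626366)) = -19432/(1/2031546186) = -19432/1/2031546186 = -19432*2031546186 = -39477005486352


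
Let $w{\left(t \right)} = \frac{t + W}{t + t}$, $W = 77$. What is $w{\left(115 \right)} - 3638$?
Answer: $- \frac{418274}{115} \approx -3637.2$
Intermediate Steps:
$w{\left(t \right)} = \frac{77 + t}{2 t}$ ($w{\left(t \right)} = \frac{t + 77}{t + t} = \frac{77 + t}{2 t}$)
$w{\left(115 \right)} - 3638 = \frac{77 + 115}{2 \cdot 115} - 3638 = \frac{1}{2} \cdot \frac{1}{115} \cdot 192 - 3638 = \frac{96}{115} - 3638 = - \frac{418274}{115}$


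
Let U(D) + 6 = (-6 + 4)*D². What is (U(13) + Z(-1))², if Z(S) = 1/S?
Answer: 119025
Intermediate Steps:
U(D) = -6 - 2*D² (U(D) = -6 + (-6 + 4)*D² = -6 - 2*D²)
(U(13) + Z(-1))² = ((-6 - 2*13²) + 1/(-1))² = ((-6 - 2*169) - 1)² = ((-6 - 338) - 1)² = (-344 - 1)² = (-345)² = 119025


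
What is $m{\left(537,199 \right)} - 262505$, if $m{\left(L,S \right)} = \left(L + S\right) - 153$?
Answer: $-261922$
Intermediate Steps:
$m{\left(L,S \right)} = -153 + L + S$
$m{\left(537,199 \right)} - 262505 = \left(-153 + 537 + 199\right) - 262505 = 583 - 262505 = -261922$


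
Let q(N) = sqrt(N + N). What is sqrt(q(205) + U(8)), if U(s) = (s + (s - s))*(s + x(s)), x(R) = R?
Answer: sqrt(128 + sqrt(410)) ≈ 12.176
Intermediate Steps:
q(N) = sqrt(2)*sqrt(N) (q(N) = sqrt(2*N) = sqrt(2)*sqrt(N))
U(s) = 2*s**2 (U(s) = (s + (s - s))*(s + s) = (s + 0)*(2*s) = s*(2*s) = 2*s**2)
sqrt(q(205) + U(8)) = sqrt(sqrt(2)*sqrt(205) + 2*8**2) = sqrt(sqrt(410) + 2*64) = sqrt(sqrt(410) + 128) = sqrt(128 + sqrt(410))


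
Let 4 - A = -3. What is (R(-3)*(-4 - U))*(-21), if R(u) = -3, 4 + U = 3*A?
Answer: -1323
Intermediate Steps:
A = 7 (A = 4 - 1*(-3) = 4 + 3 = 7)
U = 17 (U = -4 + 3*7 = -4 + 21 = 17)
(R(-3)*(-4 - U))*(-21) = -3*(-4 - 1*17)*(-21) = -3*(-4 - 17)*(-21) = -3*(-21)*(-21) = 63*(-21) = -1323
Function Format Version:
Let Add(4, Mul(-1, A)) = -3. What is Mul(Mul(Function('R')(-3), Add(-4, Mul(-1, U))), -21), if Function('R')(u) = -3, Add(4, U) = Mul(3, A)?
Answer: -1323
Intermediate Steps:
A = 7 (A = Add(4, Mul(-1, -3)) = Add(4, 3) = 7)
U = 17 (U = Add(-4, Mul(3, 7)) = Add(-4, 21) = 17)
Mul(Mul(Function('R')(-3), Add(-4, Mul(-1, U))), -21) = Mul(Mul(-3, Add(-4, Mul(-1, 17))), -21) = Mul(Mul(-3, Add(-4, -17)), -21) = Mul(Mul(-3, -21), -21) = Mul(63, -21) = -1323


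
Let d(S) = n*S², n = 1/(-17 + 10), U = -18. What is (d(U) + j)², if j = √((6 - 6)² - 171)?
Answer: 96597/49 - 1944*I*√19/7 ≈ 1971.4 - 1210.5*I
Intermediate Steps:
n = -⅐ (n = 1/(-7) = -⅐ ≈ -0.14286)
j = 3*I*√19 (j = √(0² - 171) = √(0 - 171) = √(-171) = 3*I*√19 ≈ 13.077*I)
d(S) = -S²/7
(d(U) + j)² = (-⅐*(-18)² + 3*I*√19)² = (-⅐*324 + 3*I*√19)² = (-324/7 + 3*I*√19)²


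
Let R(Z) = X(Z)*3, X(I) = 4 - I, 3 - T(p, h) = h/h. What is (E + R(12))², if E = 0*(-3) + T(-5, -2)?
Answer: 484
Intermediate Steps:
T(p, h) = 2 (T(p, h) = 3 - h/h = 3 - 1*1 = 3 - 1 = 2)
R(Z) = 12 - 3*Z (R(Z) = (4 - Z)*3 = 12 - 3*Z)
E = 2 (E = 0*(-3) + 2 = 0 + 2 = 2)
(E + R(12))² = (2 + (12 - 3*12))² = (2 + (12 - 36))² = (2 - 24)² = (-22)² = 484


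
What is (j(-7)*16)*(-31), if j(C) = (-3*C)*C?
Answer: 72912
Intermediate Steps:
j(C) = -3*C²
(j(-7)*16)*(-31) = (-3*(-7)²*16)*(-31) = (-3*49*16)*(-31) = -147*16*(-31) = -2352*(-31) = 72912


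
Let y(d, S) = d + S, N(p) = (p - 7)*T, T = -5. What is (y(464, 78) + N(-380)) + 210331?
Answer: 212808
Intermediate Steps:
N(p) = 35 - 5*p (N(p) = (p - 7)*(-5) = (-7 + p)*(-5) = 35 - 5*p)
y(d, S) = S + d
(y(464, 78) + N(-380)) + 210331 = ((78 + 464) + (35 - 5*(-380))) + 210331 = (542 + (35 + 1900)) + 210331 = (542 + 1935) + 210331 = 2477 + 210331 = 212808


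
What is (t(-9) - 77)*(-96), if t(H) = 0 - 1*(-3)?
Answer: 7104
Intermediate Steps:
t(H) = 3 (t(H) = 0 + 3 = 3)
(t(-9) - 77)*(-96) = (3 - 77)*(-96) = -74*(-96) = 7104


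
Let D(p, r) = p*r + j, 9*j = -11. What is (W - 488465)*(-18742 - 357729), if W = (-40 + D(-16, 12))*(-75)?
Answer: 531923405320/3 ≈ 1.7731e+11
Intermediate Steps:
j = -11/9 (j = (⅑)*(-11) = -11/9 ≈ -1.2222)
D(p, r) = -11/9 + p*r (D(p, r) = p*r - 11/9 = -11/9 + p*r)
W = 52475/3 (W = (-40 + (-11/9 - 16*12))*(-75) = (-40 + (-11/9 - 192))*(-75) = (-40 - 1739/9)*(-75) = -2099/9*(-75) = 52475/3 ≈ 17492.)
(W - 488465)*(-18742 - 357729) = (52475/3 - 488465)*(-18742 - 357729) = -1412920/3*(-376471) = 531923405320/3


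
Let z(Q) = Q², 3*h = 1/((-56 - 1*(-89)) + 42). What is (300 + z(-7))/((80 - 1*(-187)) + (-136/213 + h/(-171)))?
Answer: 953372025/727626304 ≈ 1.3102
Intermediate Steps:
h = 1/225 (h = 1/(3*((-56 - 1*(-89)) + 42)) = 1/(3*((-56 + 89) + 42)) = 1/(3*(33 + 42)) = (⅓)/75 = (⅓)*(1/75) = 1/225 ≈ 0.0044444)
(300 + z(-7))/((80 - 1*(-187)) + (-136/213 + h/(-171))) = (300 + (-7)²)/((80 - 1*(-187)) + (-136/213 + (1/225)/(-171))) = (300 + 49)/((80 + 187) + (-136*1/213 + (1/225)*(-1/171))) = 349/(267 + (-136/213 - 1/38475)) = 349/(267 - 1744271/2731725) = 349/(727626304/2731725) = 349*(2731725/727626304) = 953372025/727626304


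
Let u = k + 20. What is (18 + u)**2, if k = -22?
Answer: 256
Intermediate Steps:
u = -2 (u = -22 + 20 = -2)
(18 + u)**2 = (18 - 2)**2 = 16**2 = 256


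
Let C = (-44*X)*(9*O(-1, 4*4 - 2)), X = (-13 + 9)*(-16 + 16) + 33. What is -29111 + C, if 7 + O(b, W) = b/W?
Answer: 443089/7 ≈ 63298.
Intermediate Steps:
O(b, W) = -7 + b/W
X = 33 (X = -4*0 + 33 = 0 + 33 = 33)
C = 646866/7 (C = (-44*33)*(9*(-7 - 1/(4*4 - 2))) = -13068*(-7 - 1/(16 - 2)) = -13068*(-7 - 1/14) = -13068*(-99)/14 = -1452*(-891/14) = 646866/7 ≈ 92409.)
-29111 + C = -29111 + 646866/7 = 443089/7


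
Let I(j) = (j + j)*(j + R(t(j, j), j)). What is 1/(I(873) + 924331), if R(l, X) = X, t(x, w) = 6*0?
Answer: 1/3972847 ≈ 2.5171e-7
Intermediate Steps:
t(x, w) = 0
I(j) = 4*j² (I(j) = (j + j)*(j + j) = (2*j)*(2*j) = 4*j²)
1/(I(873) + 924331) = 1/(4*873² + 924331) = 1/(4*762129 + 924331) = 1/(3048516 + 924331) = 1/3972847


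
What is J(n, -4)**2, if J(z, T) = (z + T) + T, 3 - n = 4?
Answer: 81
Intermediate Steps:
n = -1 (n = 3 - 1*4 = 3 - 4 = -1)
J(z, T) = z + 2*T (J(z, T) = (T + z) + T = z + 2*T)
J(n, -4)**2 = (-1 + 2*(-4))**2 = (-1 - 8)**2 = (-9)**2 = 81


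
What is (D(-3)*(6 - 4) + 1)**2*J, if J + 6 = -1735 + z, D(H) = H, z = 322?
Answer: -35475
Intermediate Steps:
J = -1419 (J = -6 + (-1735 + 322) = -6 - 1413 = -1419)
(D(-3)*(6 - 4) + 1)**2*J = (-3*(6 - 4) + 1)**2*(-1419) = (-3*2 + 1)**2*(-1419) = (-6 + 1)**2*(-1419) = (-5)**2*(-1419) = 25*(-1419) = -35475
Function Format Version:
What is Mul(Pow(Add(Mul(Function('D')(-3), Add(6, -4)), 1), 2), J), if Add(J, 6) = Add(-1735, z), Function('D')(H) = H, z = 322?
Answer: -35475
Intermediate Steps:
J = -1419 (J = Add(-6, Add(-1735, 322)) = Add(-6, -1413) = -1419)
Mul(Pow(Add(Mul(Function('D')(-3), Add(6, -4)), 1), 2), J) = Mul(Pow(Add(Mul(-3, Add(6, -4)), 1), 2), -1419) = Mul(Pow(Add(Mul(-3, 2), 1), 2), -1419) = Mul(Pow(Add(-6, 1), 2), -1419) = Mul(Pow(-5, 2), -1419) = Mul(25, -1419) = -35475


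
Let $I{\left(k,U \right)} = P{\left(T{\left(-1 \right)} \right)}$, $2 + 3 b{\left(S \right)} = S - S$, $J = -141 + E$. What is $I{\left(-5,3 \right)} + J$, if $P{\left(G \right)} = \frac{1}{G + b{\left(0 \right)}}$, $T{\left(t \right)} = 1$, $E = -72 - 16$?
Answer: $-226$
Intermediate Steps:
$E = -88$ ($E = -72 - 16 = -88$)
$J = -229$ ($J = -141 - 88 = -229$)
$b{\left(S \right)} = - \frac{2}{3}$ ($b{\left(S \right)} = - \frac{2}{3} + \frac{S - S}{3} = - \frac{2}{3} + \frac{1}{3} \cdot 0 = - \frac{2}{3} + 0 = - \frac{2}{3}$)
$P{\left(G \right)} = \frac{1}{- \frac{2}{3} + G}$ ($P{\left(G \right)} = \frac{1}{G - \frac{2}{3}} = \frac{1}{- \frac{2}{3} + G}$)
$I{\left(k,U \right)} = 3$ ($I{\left(k,U \right)} = \frac{3}{-2 + 3 \cdot 1} = \frac{3}{-2 + 3} = \frac{3}{1} = 3 \cdot 1 = 3$)
$I{\left(-5,3 \right)} + J = 3 - 229 = -226$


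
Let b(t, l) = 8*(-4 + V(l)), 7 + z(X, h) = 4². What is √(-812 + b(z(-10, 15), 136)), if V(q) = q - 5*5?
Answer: 2*√11 ≈ 6.6332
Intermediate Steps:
V(q) = -25 + q (V(q) = q - 25 = -25 + q)
z(X, h) = 9 (z(X, h) = -7 + 4² = -7 + 16 = 9)
b(t, l) = -232 + 8*l (b(t, l) = 8*(-4 + (-25 + l)) = 8*(-29 + l) = -232 + 8*l)
√(-812 + b(z(-10, 15), 136)) = √(-812 + (-232 + 8*136)) = √(-812 + (-232 + 1088)) = √(-812 + 856) = √44 = 2*√11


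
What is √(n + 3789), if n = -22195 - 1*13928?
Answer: I*√32334 ≈ 179.82*I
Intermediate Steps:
n = -36123 (n = -22195 - 13928 = -36123)
√(n + 3789) = √(-36123 + 3789) = √(-32334) = I*√32334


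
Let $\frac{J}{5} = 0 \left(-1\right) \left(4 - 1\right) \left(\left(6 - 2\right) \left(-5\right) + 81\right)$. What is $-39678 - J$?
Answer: $-39678$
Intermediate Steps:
$J = 0$ ($J = 5 \cdot 0 \left(-1\right) \left(4 - 1\right) \left(\left(6 - 2\right) \left(-5\right) + 81\right) = 5 \cdot 0 \cdot 3 \left(4 \left(-5\right) + 81\right) = 5 \cdot 0 \left(-20 + 81\right) = 5 \cdot 0 \cdot 61 = 5 \cdot 0 = 0$)
$-39678 - J = -39678 - 0 = -39678 + 0 = -39678$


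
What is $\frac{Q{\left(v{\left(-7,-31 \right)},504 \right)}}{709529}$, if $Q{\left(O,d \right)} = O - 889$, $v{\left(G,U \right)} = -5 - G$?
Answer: $- \frac{887}{709529} \approx -0.0012501$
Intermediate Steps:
$Q{\left(O,d \right)} = -889 + O$
$\frac{Q{\left(v{\left(-7,-31 \right)},504 \right)}}{709529} = \frac{-889 - -2}{709529} = \left(-889 + \left(-5 + 7\right)\right) \frac{1}{709529} = \left(-889 + 2\right) \frac{1}{709529} = \left(-887\right) \frac{1}{709529} = - \frac{887}{709529}$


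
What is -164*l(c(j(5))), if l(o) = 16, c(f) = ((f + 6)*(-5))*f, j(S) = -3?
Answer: -2624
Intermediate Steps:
c(f) = f*(-30 - 5*f) (c(f) = ((6 + f)*(-5))*f = (-30 - 5*f)*f = f*(-30 - 5*f))
-164*l(c(j(5))) = -164*16 = -2624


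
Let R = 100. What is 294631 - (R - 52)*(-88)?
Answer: 298855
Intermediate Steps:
294631 - (R - 52)*(-88) = 294631 - (100 - 52)*(-88) = 294631 - 48*(-88) = 294631 - 1*(-4224) = 294631 + 4224 = 298855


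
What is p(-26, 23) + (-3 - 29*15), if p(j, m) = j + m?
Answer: -441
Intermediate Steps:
p(-26, 23) + (-3 - 29*15) = (-26 + 23) + (-3 - 29*15) = -3 + (-3 - 435) = -3 - 438 = -441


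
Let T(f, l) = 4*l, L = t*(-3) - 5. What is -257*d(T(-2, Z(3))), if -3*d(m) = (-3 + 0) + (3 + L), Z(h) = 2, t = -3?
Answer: 1028/3 ≈ 342.67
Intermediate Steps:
L = 4 (L = -3*(-3) - 5 = 9 - 5 = 4)
d(m) = -4/3 (d(m) = -((-3 + 0) + (3 + 4))/3 = -(-3 + 7)/3 = -1/3*4 = -4/3)
-257*d(T(-2, Z(3))) = -257*(-4/3) = 1028/3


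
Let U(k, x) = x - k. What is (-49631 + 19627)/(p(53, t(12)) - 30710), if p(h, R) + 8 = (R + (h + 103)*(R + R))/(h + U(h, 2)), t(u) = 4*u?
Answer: 15002/11603 ≈ 1.2929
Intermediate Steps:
p(h, R) = -8 + R/2 + R*(103 + h) (p(h, R) = -8 + (R + (h + 103)*(R + R))/(h + (2 - h)) = -8 + (R + (103 + h)*(2*R))/2 = -8 + (R + 2*R*(103 + h))*(½) = -8 + (R/2 + R*(103 + h)) = -8 + R/2 + R*(103 + h))
(-49631 + 19627)/(p(53, t(12)) - 30710) = (-49631 + 19627)/((-8 + 207*(4*12)/2 + (4*12)*53) - 30710) = -30004/((-8 + (207/2)*48 + 48*53) - 30710) = -30004/((-8 + 4968 + 2544) - 30710) = -30004/(7504 - 30710) = -30004/(-23206) = -30004*(-1/23206) = 15002/11603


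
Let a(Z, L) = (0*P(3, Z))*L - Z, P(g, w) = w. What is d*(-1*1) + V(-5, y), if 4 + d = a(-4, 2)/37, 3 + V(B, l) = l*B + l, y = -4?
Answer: 625/37 ≈ 16.892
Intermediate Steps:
V(B, l) = -3 + l + B*l (V(B, l) = -3 + (l*B + l) = -3 + (B*l + l) = -3 + (l + B*l) = -3 + l + B*l)
a(Z, L) = -Z (a(Z, L) = (0*Z)*L - Z = 0*L - Z = 0 - Z = -Z)
d = -144/37 (d = -4 - 1*(-4)/37 = -4 + 4*(1/37) = -4 + 4/37 = -144/37 ≈ -3.8919)
d*(-1*1) + V(-5, y) = -(-144)/37 + (-3 - 4 - 5*(-4)) = -144/37*(-1) + (-3 - 4 + 20) = 144/37 + 13 = 625/37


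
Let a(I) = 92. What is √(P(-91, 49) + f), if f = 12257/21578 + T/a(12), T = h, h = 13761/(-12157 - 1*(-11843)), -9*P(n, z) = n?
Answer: √2229968096636366434/467508948 ≈ 3.1942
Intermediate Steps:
P(n, z) = -n/9
h = -13761/314 (h = 13761/(-12157 + 11843) = 13761/(-314) = 13761*(-1/314) = -13761/314 ≈ -43.825)
T = -13761/314 ≈ -43.825
f = 28572679/311672632 (f = 12257/21578 - 13761/314/92 = 12257*(1/21578) - 13761/314*1/92 = 12257/21578 - 13761/28888 = 28572679/311672632 ≈ 0.091675)
√(P(-91, 49) + f) = √(-⅑*(-91) + 28572679/311672632) = √(91/9 + 28572679/311672632) = √(28619363623/2805053688) = √2229968096636366434/467508948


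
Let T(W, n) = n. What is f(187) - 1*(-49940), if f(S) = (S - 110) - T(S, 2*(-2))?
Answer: 50021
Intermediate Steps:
f(S) = -106 + S (f(S) = (S - 110) - 2*(-2) = (-110 + S) - 1*(-4) = (-110 + S) + 4 = -106 + S)
f(187) - 1*(-49940) = (-106 + 187) - 1*(-49940) = 81 + 49940 = 50021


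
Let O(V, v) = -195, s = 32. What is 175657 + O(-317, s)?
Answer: 175462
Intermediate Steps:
175657 + O(-317, s) = 175657 - 195 = 175462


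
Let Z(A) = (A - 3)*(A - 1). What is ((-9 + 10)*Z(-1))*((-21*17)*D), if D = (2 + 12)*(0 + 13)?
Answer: -519792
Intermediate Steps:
Z(A) = (-1 + A)*(-3 + A) (Z(A) = (-3 + A)*(-1 + A) = (-1 + A)*(-3 + A))
D = 182 (D = 14*13 = 182)
((-9 + 10)*Z(-1))*((-21*17)*D) = ((-9 + 10)*(3 + (-1)² - 4*(-1)))*(-21*17*182) = (1*(3 + 1 + 4))*(-357*182) = (1*8)*(-64974) = 8*(-64974) = -519792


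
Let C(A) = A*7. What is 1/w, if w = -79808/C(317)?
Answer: -2219/79808 ≈ -0.027804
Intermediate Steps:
C(A) = 7*A
w = -79808/2219 (w = -79808/(7*317) = -79808/2219 ≈ -35.966)
1/w = 1/(-79808/2219) = -2219/79808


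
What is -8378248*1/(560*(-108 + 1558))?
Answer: -1047281/101500 ≈ -10.318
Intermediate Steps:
-8378248*1/(560*(-108 + 1558)) = -8378248/(560*1450) = -8378248/812000 = -8378248*1/812000 = -1047281/101500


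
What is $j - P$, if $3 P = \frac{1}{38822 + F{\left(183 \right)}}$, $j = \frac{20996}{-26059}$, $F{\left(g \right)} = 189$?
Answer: $- \frac{2457250927}{3049762947} \approx -0.80572$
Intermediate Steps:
$j = - \frac{20996}{26059}$ ($j = 20996 \left(- \frac{1}{26059}\right) = - \frac{20996}{26059} \approx -0.80571$)
$P = \frac{1}{117033}$ ($P = \frac{1}{3 \left(38822 + 189\right)} = \frac{1}{3 \cdot 39011} = \frac{1}{3} \cdot \frac{1}{39011} = \frac{1}{117033} \approx 8.5446 \cdot 10^{-6}$)
$j - P = - \frac{20996}{26059} - \frac{1}{117033} = - \frac{2457250927}{3049762947}$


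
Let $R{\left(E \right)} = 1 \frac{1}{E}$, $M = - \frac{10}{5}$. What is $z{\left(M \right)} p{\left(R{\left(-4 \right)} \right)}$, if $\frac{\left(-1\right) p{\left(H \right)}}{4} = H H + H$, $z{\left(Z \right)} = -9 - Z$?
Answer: $- \frac{21}{4} \approx -5.25$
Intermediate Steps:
$M = -2$ ($M = \left(-10\right) \frac{1}{5} = -2$)
$R{\left(E \right)} = \frac{1}{E}$
$p{\left(H \right)} = - 4 H - 4 H^{2}$ ($p{\left(H \right)} = - 4 \left(H H + H\right) = - 4 \left(H^{2} + H\right) = - 4 \left(H + H^{2}\right) = - 4 H - 4 H^{2}$)
$z{\left(M \right)} p{\left(R{\left(-4 \right)} \right)} = \left(-9 - -2\right) \left(- \frac{4 \left(1 + \frac{1}{-4}\right)}{-4}\right) = \left(-9 + 2\right) \left(\left(-4\right) \left(- \frac{1}{4}\right) \left(1 - \frac{1}{4}\right)\right) = - 7 \left(\left(-4\right) \left(- \frac{1}{4}\right) \frac{3}{4}\right) = \left(-7\right) \frac{3}{4} = - \frac{21}{4}$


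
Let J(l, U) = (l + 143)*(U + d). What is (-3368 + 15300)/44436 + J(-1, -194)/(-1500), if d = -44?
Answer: 10553174/462875 ≈ 22.799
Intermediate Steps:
J(l, U) = (-44 + U)*(143 + l) (J(l, U) = (l + 143)*(U - 44) = (143 + l)*(-44 + U) = (-44 + U)*(143 + l))
(-3368 + 15300)/44436 + J(-1, -194)/(-1500) = (-3368 + 15300)/44436 + (-6292 - 44*(-1) + 143*(-194) - 194*(-1))/(-1500) = 11932*(1/44436) + (-6292 + 44 - 27742 + 194)*(-1/1500) = 2983/11109 - 33796*(-1/1500) = 2983/11109 + 8449/375 = 10553174/462875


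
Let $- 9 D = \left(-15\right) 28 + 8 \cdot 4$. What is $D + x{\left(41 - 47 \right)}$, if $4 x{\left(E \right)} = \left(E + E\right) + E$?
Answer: $\frac{695}{18} \approx 38.611$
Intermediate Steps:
$x{\left(E \right)} = \frac{3 E}{4}$ ($x{\left(E \right)} = \frac{\left(E + E\right) + E}{4} = \frac{2 E + E}{4} = \frac{3 E}{4}$)
$D = \frac{388}{9}$ ($D = - \frac{\left(-15\right) 28 + 8 \cdot 4}{9} = - \frac{-420 + 32}{9} = \left(- \frac{1}{9}\right) \left(-388\right) = \frac{388}{9} \approx 43.111$)
$D + x{\left(41 - 47 \right)} = \frac{388}{9} + \frac{3 \left(41 - 47\right)}{4} = \frac{388}{9} + \frac{3}{4} \left(-6\right) = \frac{388}{9} - \frac{9}{2} = \frac{695}{18}$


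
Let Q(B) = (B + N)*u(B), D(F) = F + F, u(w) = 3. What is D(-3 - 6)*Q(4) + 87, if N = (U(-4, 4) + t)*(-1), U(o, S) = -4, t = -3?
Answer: -507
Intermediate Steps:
N = 7 (N = (-4 - 3)*(-1) = -7*(-1) = 7)
D(F) = 2*F
Q(B) = 21 + 3*B (Q(B) = (B + 7)*3 = (7 + B)*3 = 21 + 3*B)
D(-3 - 6)*Q(4) + 87 = (2*(-3 - 6))*(21 + 3*4) + 87 = (2*(-9))*(21 + 12) + 87 = -18*33 + 87 = -594 + 87 = -507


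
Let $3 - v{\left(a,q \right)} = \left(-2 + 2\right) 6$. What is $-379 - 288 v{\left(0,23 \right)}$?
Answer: $-1243$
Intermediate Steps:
$v{\left(a,q \right)} = 3$ ($v{\left(a,q \right)} = 3 - \left(-2 + 2\right) 6 = 3 - 0 \cdot 6 = 3 - 0 = 3 + 0 = 3$)
$-379 - 288 v{\left(0,23 \right)} = -379 - 864 = -1243$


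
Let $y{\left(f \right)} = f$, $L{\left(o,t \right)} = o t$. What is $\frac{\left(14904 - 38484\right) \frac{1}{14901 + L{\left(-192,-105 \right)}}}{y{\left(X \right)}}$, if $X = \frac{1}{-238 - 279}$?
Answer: $\frac{4063620}{11687} \approx 347.7$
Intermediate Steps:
$X = - \frac{1}{517}$ ($X = \frac{1}{-517} = - \frac{1}{517} \approx -0.0019342$)
$\frac{\left(14904 - 38484\right) \frac{1}{14901 + L{\left(-192,-105 \right)}}}{y{\left(X \right)}} = \frac{\left(14904 - 38484\right) \frac{1}{14901 - -20160}}{- \frac{1}{517}} = - \frac{23580}{14901 + 20160} \left(-517\right) = - \frac{23580}{35061} \left(-517\right) = \left(-23580\right) \frac{1}{35061} \left(-517\right) = \left(- \frac{7860}{11687}\right) \left(-517\right) = \frac{4063620}{11687}$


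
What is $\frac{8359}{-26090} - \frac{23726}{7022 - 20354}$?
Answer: $\frac{63446144}{43478985} \approx 1.4592$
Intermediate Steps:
$\frac{8359}{-26090} - \frac{23726}{7022 - 20354} = 8359 \left(- \frac{1}{26090}\right) - \frac{23726}{7022 - 20354} = - \frac{8359}{26090} - \frac{23726}{-13332} = - \frac{8359}{26090} - - \frac{11863}{6666} = - \frac{8359}{26090} + \frac{11863}{6666} = \frac{63446144}{43478985}$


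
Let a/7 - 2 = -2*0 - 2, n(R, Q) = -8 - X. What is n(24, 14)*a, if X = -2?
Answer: 0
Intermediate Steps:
n(R, Q) = -6 (n(R, Q) = -8 - 1*(-2) = -8 + 2 = -6)
a = 0 (a = 14 + 7*(-2*0 - 2) = 14 + 7*(0 - 2) = 14 + 7*(-2) = 14 - 14 = 0)
n(24, 14)*a = -6*0 = 0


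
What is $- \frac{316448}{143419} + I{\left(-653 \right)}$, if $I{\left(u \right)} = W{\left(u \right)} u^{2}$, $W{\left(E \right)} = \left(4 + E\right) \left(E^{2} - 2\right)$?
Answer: $- \frac{16923963302032903501}{143419} \approx -1.18 \cdot 10^{14}$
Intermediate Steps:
$W{\left(E \right)} = \left(-2 + E^{2}\right) \left(4 + E\right)$ ($W{\left(E \right)} = \left(4 + E\right) \left(-2 + E^{2}\right) = \left(-2 + E^{2}\right) \left(4 + E\right)$)
$I{\left(u \right)} = u^{2} \left(-8 + u^{3} - 2 u + 4 u^{2}\right)$ ($I{\left(u \right)} = \left(-8 + u^{3} - 2 u + 4 u^{2}\right) u^{2} = u^{2} \left(-8 + u^{3} - 2 u + 4 u^{2}\right)$)
$- \frac{316448}{143419} + I{\left(-653 \right)} = - \frac{316448}{143419} + \left(-653\right)^{2} \left(-8 + \left(-653\right)^{3} - -1306 + 4 \left(-653\right)^{2}\right) = \left(-316448\right) \frac{1}{143419} + 426409 \left(-8 - 278445077 + 1306 + 4 \cdot 426409\right) = - \frac{316448}{143419} + 426409 \left(-8 - 278445077 + 1306 + 1705636\right) = - \frac{316448}{143419} + 426409 \left(-276738143\right) = - \frac{316448}{143419} - 118003634818487 = - \frac{16923963302032903501}{143419}$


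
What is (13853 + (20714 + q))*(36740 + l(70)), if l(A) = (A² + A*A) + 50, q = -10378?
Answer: 1126965510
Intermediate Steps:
l(A) = 50 + 2*A² (l(A) = (A² + A²) + 50 = 2*A² + 50 = 50 + 2*A²)
(13853 + (20714 + q))*(36740 + l(70)) = (13853 + (20714 - 10378))*(36740 + (50 + 2*70²)) = (13853 + 10336)*(36740 + (50 + 2*4900)) = 24189*(36740 + (50 + 9800)) = 24189*(36740 + 9850) = 24189*46590 = 1126965510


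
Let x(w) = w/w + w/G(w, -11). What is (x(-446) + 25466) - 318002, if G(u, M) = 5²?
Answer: -7313821/25 ≈ -2.9255e+5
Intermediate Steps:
G(u, M) = 25
x(w) = 1 + w/25 (x(w) = w/w + w/25 = 1 + w*(1/25) = 1 + w/25)
(x(-446) + 25466) - 318002 = ((1 + (1/25)*(-446)) + 25466) - 318002 = ((1 - 446/25) + 25466) - 318002 = (-421/25 + 25466) - 318002 = 636229/25 - 318002 = -7313821/25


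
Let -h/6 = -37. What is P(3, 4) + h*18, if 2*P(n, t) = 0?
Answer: 3996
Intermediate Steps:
h = 222 (h = -6*(-37) = 222)
P(n, t) = 0 (P(n, t) = (½)*0 = 0)
P(3, 4) + h*18 = 0 + 222*18 = 0 + 3996 = 3996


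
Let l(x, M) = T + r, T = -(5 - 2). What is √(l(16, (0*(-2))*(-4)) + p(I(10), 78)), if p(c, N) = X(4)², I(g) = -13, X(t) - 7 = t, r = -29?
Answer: √89 ≈ 9.4340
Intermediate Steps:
X(t) = 7 + t
p(c, N) = 121 (p(c, N) = (7 + 4)² = 11² = 121)
T = -3 (T = -1*3 = -3)
l(x, M) = -32 (l(x, M) = -3 - 29 = -32)
√(l(16, (0*(-2))*(-4)) + p(I(10), 78)) = √(-32 + 121) = √89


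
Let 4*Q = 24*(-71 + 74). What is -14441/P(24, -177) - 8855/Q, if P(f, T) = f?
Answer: -78743/72 ≈ -1093.7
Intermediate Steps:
Q = 18 (Q = (24*(-71 + 74))/4 = (24*3)/4 = (¼)*72 = 18)
-14441/P(24, -177) - 8855/Q = -14441/24 - 8855/18 = -78743/72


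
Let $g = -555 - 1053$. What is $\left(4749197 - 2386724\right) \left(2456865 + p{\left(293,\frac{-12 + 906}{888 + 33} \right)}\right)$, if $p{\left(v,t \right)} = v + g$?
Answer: $5801170575150$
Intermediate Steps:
$g = -1608$ ($g = -555 - 1053 = -1608$)
$p{\left(v,t \right)} = -1608 + v$ ($p{\left(v,t \right)} = v - 1608 = -1608 + v$)
$\left(4749197 - 2386724\right) \left(2456865 + p{\left(293,\frac{-12 + 906}{888 + 33} \right)}\right) = \left(4749197 - 2386724\right) \left(2456865 + \left(-1608 + 293\right)\right) = 2362473 \left(2456865 - 1315\right) = 2362473 \cdot 2455550 = 5801170575150$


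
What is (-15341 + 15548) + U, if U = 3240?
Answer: 3447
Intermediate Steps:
(-15341 + 15548) + U = (-15341 + 15548) + 3240 = 207 + 3240 = 3447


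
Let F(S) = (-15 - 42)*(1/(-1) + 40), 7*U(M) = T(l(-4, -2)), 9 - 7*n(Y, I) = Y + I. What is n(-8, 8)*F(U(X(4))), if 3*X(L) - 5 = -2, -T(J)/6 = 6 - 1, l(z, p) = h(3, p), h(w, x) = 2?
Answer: -20007/7 ≈ -2858.1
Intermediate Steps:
n(Y, I) = 9/7 - I/7 - Y/7 (n(Y, I) = 9/7 - (Y + I)/7 = 9/7 - (I + Y)/7 = 9/7 + (-I/7 - Y/7) = 9/7 - I/7 - Y/7)
l(z, p) = 2
T(J) = -30 (T(J) = -6*(6 - 1) = -6*5 = -30)
X(L) = 1 (X(L) = 5/3 + (⅓)*(-2) = 5/3 - ⅔ = 1)
U(M) = -30/7 (U(M) = (⅐)*(-30) = -30/7)
F(S) = -2223 (F(S) = -57*(-1 + 40) = -57*39 = -2223)
n(-8, 8)*F(U(X(4))) = (9/7 - ⅐*8 - ⅐*(-8))*(-2223) = (9/7 - 8/7 + 8/7)*(-2223) = (9/7)*(-2223) = -20007/7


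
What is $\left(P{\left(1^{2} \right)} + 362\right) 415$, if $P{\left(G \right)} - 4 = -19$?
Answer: $144005$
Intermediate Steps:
$P{\left(G \right)} = -15$ ($P{\left(G \right)} = 4 - 19 = -15$)
$\left(P{\left(1^{2} \right)} + 362\right) 415 = \left(-15 + 362\right) 415 = 347 \cdot 415 = 144005$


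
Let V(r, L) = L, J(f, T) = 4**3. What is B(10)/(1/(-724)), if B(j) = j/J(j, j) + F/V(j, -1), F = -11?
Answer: -64617/8 ≈ -8077.1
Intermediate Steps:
J(f, T) = 64
B(j) = 11 + j/64 (B(j) = j/64 - 11/(-1) = j*(1/64) - 11*(-1) = j/64 + 11 = 11 + j/64)
B(10)/(1/(-724)) = (11 + (1/64)*10)/(1/(-724)) = (11 + 5/32)/(-1/724) = (357/32)*(-724) = -64617/8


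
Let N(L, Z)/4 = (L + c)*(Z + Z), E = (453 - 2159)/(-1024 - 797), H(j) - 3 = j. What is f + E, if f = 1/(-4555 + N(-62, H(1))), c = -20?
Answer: 1360617/1452551 ≈ 0.93671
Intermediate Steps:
H(j) = 3 + j
E = 1706/1821 (E = -1706/(-1821) = -1706*(-1/1821) = 1706/1821 ≈ 0.93685)
N(L, Z) = 8*Z*(-20 + L) (N(L, Z) = 4*((L - 20)*(Z + Z)) = 4*((-20 + L)*(2*Z)) = 4*(2*Z*(-20 + L)) = 8*Z*(-20 + L))
f = -1/7179 (f = 1/(-4555 + 8*(3 + 1)*(-20 - 62)) = 1/(-4555 + 8*4*(-82)) = 1/(-4555 - 2624) = 1/(-7179) = -1/7179 ≈ -0.00013930)
f + E = -1/7179 + 1706/1821 = 1360617/1452551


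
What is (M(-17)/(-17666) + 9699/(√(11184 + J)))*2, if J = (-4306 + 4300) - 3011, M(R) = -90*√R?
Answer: 19398*√8167/8167 + 90*I*√17/8833 ≈ 214.65 + 0.042011*I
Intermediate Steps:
J = -3017 (J = -6 - 3011 = -3017)
(M(-17)/(-17666) + 9699/(√(11184 + J)))*2 = (-90*I*√17/(-17666) + 9699/(√(11184 - 3017)))*2 = (-90*I*√17*(-1/17666) + 9699/(√8167))*2 = (-90*I*√17*(-1/17666) + 9699*(√8167/8167))*2 = (45*I*√17/8833 + 9699*√8167/8167)*2 = (9699*√8167/8167 + 45*I*√17/8833)*2 = 19398*√8167/8167 + 90*I*√17/8833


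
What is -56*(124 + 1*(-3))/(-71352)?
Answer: 847/8919 ≈ 0.094966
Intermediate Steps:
-56*(124 + 1*(-3))/(-71352) = -56*(124 - 3)*(-1/71352) = -56*121*(-1/71352) = -6776*(-1/71352) = 847/8919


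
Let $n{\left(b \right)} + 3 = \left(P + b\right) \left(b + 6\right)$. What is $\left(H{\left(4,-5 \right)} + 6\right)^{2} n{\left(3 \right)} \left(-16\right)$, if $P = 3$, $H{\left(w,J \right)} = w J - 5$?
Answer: $-294576$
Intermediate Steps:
$H{\left(w,J \right)} = -5 + J w$ ($H{\left(w,J \right)} = J w - 5 = -5 + J w$)
$n{\left(b \right)} = -3 + \left(3 + b\right) \left(6 + b\right)$ ($n{\left(b \right)} = -3 + \left(3 + b\right) \left(b + 6\right) = -3 + \left(3 + b\right) \left(6 + b\right)$)
$\left(H{\left(4,-5 \right)} + 6\right)^{2} n{\left(3 \right)} \left(-16\right) = \left(\left(-5 - 20\right) + 6\right)^{2} \left(15 + 3^{2} + 9 \cdot 3\right) \left(-16\right) = \left(\left(-5 - 20\right) + 6\right)^{2} \left(15 + 9 + 27\right) \left(-16\right) = \left(-25 + 6\right)^{2} \cdot 51 \left(-16\right) = \left(-19\right)^{2} \cdot 51 \left(-16\right) = 361 \cdot 51 \left(-16\right) = 18411 \left(-16\right) = -294576$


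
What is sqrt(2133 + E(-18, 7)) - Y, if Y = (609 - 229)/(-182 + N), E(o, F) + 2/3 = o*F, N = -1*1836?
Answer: 190/1009 + sqrt(18057)/3 ≈ 44.980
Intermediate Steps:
N = -1836
E(o, F) = -2/3 + F*o (E(o, F) = -2/3 + o*F = -2/3 + F*o)
Y = -190/1009 (Y = (609 - 229)/(-182 - 1836) = 380/(-2018) = 380*(-1/2018) = -190/1009 ≈ -0.18831)
sqrt(2133 + E(-18, 7)) - Y = sqrt(2133 + (-2/3 + 7*(-18))) - 1*(-190/1009) = sqrt(2133 + (-2/3 - 126)) + 190/1009 = sqrt(2133 - 380/3) + 190/1009 = sqrt(6019/3) + 190/1009 = sqrt(18057)/3 + 190/1009 = 190/1009 + sqrt(18057)/3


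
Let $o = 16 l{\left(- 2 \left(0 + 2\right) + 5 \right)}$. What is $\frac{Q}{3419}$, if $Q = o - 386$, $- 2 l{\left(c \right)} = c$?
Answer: $- \frac{394}{3419} \approx -0.11524$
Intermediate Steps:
$l{\left(c \right)} = - \frac{c}{2}$
$o = -8$ ($o = 16 \left(- \frac{- 2 \left(0 + 2\right) + 5}{2}\right) = 16 \left(- \frac{\left(-2\right) 2 + 5}{2}\right) = 16 \left(- \frac{-4 + 5}{2}\right) = 16 \left(\left(- \frac{1}{2}\right) 1\right) = 16 \left(- \frac{1}{2}\right) = -8$)
$Q = -394$ ($Q = -8 - 386 = -394$)
$\frac{Q}{3419} = - \frac{394}{3419}$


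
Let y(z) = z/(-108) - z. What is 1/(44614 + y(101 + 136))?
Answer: 36/1597493 ≈ 2.2535e-5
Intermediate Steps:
y(z) = -109*z/108 (y(z) = z*(-1/108) - z = -z/108 - z = -109*z/108)
1/(44614 + y(101 + 136)) = 1/(44614 - 109*(101 + 136)/108) = 1/(44614 - 109/108*237) = 1/(44614 - 8611/36) = 1/(1597493/36) = 36/1597493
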